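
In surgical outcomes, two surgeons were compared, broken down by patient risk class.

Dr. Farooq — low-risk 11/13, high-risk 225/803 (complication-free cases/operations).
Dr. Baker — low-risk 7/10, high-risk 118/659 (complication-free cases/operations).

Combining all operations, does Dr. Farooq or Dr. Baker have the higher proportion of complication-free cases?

Low-risk: Dr. Farooq 11/13 = 84.6%, Dr. Baker 7/10 = 70.0% → Dr. Farooq
High-risk: Dr. Farooq 225/803 = 28.0%, Dr. Baker 118/659 = 17.9% → Dr. Farooq
Overall: Dr. Farooq 236/816 = 28.9%, Dr. Baker 125/669 = 18.7% → Dr. Farooq

Dr. Farooq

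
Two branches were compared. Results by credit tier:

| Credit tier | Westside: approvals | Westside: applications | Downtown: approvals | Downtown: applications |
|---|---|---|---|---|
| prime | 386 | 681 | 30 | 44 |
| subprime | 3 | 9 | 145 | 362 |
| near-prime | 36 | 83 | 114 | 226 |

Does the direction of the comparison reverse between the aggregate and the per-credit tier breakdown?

Prime: Westside 386/681 = 56.7%, Downtown 30/44 = 68.2% → Downtown
Subprime: Westside 3/9 = 33.3%, Downtown 145/362 = 40.1% → Downtown
Near-prime: Westside 36/83 = 43.4%, Downtown 114/226 = 50.4% → Downtown
Overall: Westside 425/773 = 55.0%, Downtown 289/632 = 45.7% → Westside
Downtown wins each credit group but Westside wins overall — the comparison reverses. Downtown's applications skew toward subprime, which has a lower base rate.

Yes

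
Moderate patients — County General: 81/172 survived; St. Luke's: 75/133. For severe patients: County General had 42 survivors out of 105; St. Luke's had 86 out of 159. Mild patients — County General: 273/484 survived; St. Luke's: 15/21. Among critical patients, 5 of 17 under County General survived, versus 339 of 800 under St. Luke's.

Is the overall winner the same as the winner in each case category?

No

Moderate: County General 81/172 = 47.1%, St. Luke's 75/133 = 56.4% → St. Luke's
Severe: County General 42/105 = 40.0%, St. Luke's 86/159 = 54.1% → St. Luke's
Mild: County General 273/484 = 56.4%, St. Luke's 15/21 = 71.4% → St. Luke's
Critical: County General 5/17 = 29.4%, St. Luke's 339/800 = 42.4% → St. Luke's
Overall: County General 401/778 = 51.5%, St. Luke's 515/1113 = 46.3% → County General
St. Luke's wins each case group but County General wins overall — the comparison reverses. St. Luke's's patients skew toward critical, which has a lower base rate.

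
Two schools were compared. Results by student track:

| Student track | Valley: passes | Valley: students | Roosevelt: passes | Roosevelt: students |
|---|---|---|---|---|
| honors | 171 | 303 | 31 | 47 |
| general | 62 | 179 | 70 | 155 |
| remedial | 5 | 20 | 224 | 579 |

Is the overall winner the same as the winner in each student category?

Honors: Valley 171/303 = 56.4%, Roosevelt 31/47 = 66.0% → Roosevelt
General: Valley 62/179 = 34.6%, Roosevelt 70/155 = 45.2% → Roosevelt
Remedial: Valley 5/20 = 25.0%, Roosevelt 224/579 = 38.7% → Roosevelt
Overall: Valley 238/502 = 47.4%, Roosevelt 325/781 = 41.6% → Valley
Roosevelt wins each student group but Valley wins overall — the comparison reverses. Roosevelt's students skew toward remedial, which has a lower base rate.

No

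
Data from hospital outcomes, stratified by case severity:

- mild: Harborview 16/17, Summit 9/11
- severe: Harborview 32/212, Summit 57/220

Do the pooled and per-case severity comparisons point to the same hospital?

Mild: Harborview 16/17 = 94.1%, Summit 9/11 = 81.8% → Harborview
Severe: Harborview 32/212 = 15.1%, Summit 57/220 = 25.9% → Summit
Overall: Harborview 48/229 = 21.0%, Summit 66/231 = 28.6% → Summit
Neither sweeps: Harborview wins 1 of 2 groups, Summit wins 1. Summit wins overall but not every group — no Simpson reversal.

No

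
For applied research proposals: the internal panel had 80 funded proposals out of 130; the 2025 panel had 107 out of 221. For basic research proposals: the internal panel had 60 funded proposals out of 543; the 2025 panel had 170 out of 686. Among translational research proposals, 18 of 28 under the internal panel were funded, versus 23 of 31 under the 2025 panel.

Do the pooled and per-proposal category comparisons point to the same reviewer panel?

No

Applied research: the internal panel 80/130 = 61.5%, the 2025 panel 107/221 = 48.4% → the internal panel
Basic research: the internal panel 60/543 = 11.0%, the 2025 panel 170/686 = 24.8% → the 2025 panel
Translational research: the internal panel 18/28 = 64.3%, the 2025 panel 23/31 = 74.2% → the 2025 panel
Overall: the internal panel 158/701 = 22.5%, the 2025 panel 300/938 = 32.0% → the 2025 panel
Neither sweeps: the internal panel wins 1 of 3 groups, the 2025 panel wins 2. The 2025 panel wins overall but not every group — no Simpson reversal.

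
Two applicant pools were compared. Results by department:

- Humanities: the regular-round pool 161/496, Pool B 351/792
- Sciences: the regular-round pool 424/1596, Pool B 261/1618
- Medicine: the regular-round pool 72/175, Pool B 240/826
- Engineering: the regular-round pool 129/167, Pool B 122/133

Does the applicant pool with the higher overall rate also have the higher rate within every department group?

No

Humanities: the regular-round pool 161/496 = 32.5%, Pool B 351/792 = 44.3% → Pool B
Sciences: the regular-round pool 424/1596 = 26.6%, Pool B 261/1618 = 16.1% → the regular-round pool
Medicine: the regular-round pool 72/175 = 41.1%, Pool B 240/826 = 29.1% → the regular-round pool
Engineering: the regular-round pool 129/167 = 77.2%, Pool B 122/133 = 91.7% → Pool B
Overall: the regular-round pool 786/2434 = 32.3%, Pool B 974/3369 = 28.9% → the regular-round pool
Neither sweeps: the regular-round pool wins 2 of 4 groups, Pool B wins 2. The regular-round pool wins overall but not every group — no Simpson reversal.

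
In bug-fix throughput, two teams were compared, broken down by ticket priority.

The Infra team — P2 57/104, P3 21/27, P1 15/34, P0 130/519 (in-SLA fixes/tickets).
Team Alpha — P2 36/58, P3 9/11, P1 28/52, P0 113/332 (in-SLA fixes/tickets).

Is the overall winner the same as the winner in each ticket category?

P2: the Infra team 57/104 = 54.8%, Team Alpha 36/58 = 62.1% → Team Alpha
P3: the Infra team 21/27 = 77.8%, Team Alpha 9/11 = 81.8% → Team Alpha
P1: the Infra team 15/34 = 44.1%, Team Alpha 28/52 = 53.8% → Team Alpha
P0: the Infra team 130/519 = 25.0%, Team Alpha 113/332 = 34.0% → Team Alpha
Overall: the Infra team 223/684 = 32.6%, Team Alpha 186/453 = 41.1% → Team Alpha
Team Alpha wins overall and in every ticket group — no reversal.

Yes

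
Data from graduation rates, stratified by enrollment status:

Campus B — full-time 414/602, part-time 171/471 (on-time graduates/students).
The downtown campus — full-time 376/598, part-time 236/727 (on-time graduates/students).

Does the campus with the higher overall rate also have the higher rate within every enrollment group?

Yes

Full-time: Campus B 414/602 = 68.8%, the downtown campus 376/598 = 62.9% → Campus B
Part-time: Campus B 171/471 = 36.3%, the downtown campus 236/727 = 32.5% → Campus B
Overall: Campus B 585/1073 = 54.5%, the downtown campus 612/1325 = 46.2% → Campus B
Campus B wins overall and in every enrollment group — no reversal.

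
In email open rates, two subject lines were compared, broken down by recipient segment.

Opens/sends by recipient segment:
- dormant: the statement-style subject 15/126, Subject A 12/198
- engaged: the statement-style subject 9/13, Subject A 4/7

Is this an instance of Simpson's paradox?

Dormant: the statement-style subject 15/126 = 11.9%, Subject A 12/198 = 6.1% → the statement-style subject
Engaged: the statement-style subject 9/13 = 69.2%, Subject A 4/7 = 57.1% → the statement-style subject
Overall: the statement-style subject 24/139 = 17.3%, Subject A 16/205 = 7.8% → the statement-style subject
The statement-style subject wins overall and in every recipient group — no reversal.

No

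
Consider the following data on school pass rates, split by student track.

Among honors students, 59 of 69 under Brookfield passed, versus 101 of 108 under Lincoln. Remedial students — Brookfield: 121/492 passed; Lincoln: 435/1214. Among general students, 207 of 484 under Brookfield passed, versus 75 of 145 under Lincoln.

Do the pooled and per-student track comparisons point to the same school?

Honors: Brookfield 59/69 = 85.5%, Lincoln 101/108 = 93.5% → Lincoln
Remedial: Brookfield 121/492 = 24.6%, Lincoln 435/1214 = 35.8% → Lincoln
General: Brookfield 207/484 = 42.8%, Lincoln 75/145 = 51.7% → Lincoln
Overall: Brookfield 387/1045 = 37.0%, Lincoln 611/1467 = 41.6% → Lincoln
Lincoln wins overall and in every student group — no reversal.

Yes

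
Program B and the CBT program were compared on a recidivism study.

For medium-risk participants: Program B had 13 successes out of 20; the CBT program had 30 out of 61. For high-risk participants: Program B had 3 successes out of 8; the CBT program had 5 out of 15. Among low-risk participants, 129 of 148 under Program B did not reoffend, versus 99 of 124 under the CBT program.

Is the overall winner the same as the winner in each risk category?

Medium-risk: Program B 13/20 = 65.0%, the CBT program 30/61 = 49.2% → Program B
High-risk: Program B 3/8 = 37.5%, the CBT program 5/15 = 33.3% → Program B
Low-risk: Program B 129/148 = 87.2%, the CBT program 99/124 = 79.8% → Program B
Overall: Program B 145/176 = 82.4%, the CBT program 134/200 = 67.0% → Program B
Program B wins overall and in every risk group — no reversal.

Yes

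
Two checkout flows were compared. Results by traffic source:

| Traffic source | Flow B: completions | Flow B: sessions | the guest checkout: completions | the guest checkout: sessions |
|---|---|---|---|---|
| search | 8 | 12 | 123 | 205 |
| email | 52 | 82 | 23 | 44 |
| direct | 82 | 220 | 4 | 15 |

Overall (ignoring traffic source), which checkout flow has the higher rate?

the guest checkout

Search: Flow B 8/12 = 66.7%, the guest checkout 123/205 = 60.0% → Flow B
Email: Flow B 52/82 = 63.4%, the guest checkout 23/44 = 52.3% → Flow B
Direct: Flow B 82/220 = 37.3%, the guest checkout 4/15 = 26.7% → Flow B
Overall: Flow B 142/314 = 45.2%, the guest checkout 150/264 = 56.8% → the guest checkout
(Flow B wins every traffic group but the guest checkout wins overall — Flow B's sessions skew toward the low-rate direct group.)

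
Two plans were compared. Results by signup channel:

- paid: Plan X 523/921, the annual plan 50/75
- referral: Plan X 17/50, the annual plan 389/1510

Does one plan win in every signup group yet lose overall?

Paid: Plan X 523/921 = 56.8%, the annual plan 50/75 = 66.7% → the annual plan
Referral: Plan X 17/50 = 34.0%, the annual plan 389/1510 = 25.8% → Plan X
Overall: Plan X 540/971 = 55.6%, the annual plan 439/1585 = 27.7% → Plan X
Neither sweeps: Plan X wins 1 of 2 groups, the annual plan wins 1. Plan X wins overall but not every group — no Simpson reversal.

No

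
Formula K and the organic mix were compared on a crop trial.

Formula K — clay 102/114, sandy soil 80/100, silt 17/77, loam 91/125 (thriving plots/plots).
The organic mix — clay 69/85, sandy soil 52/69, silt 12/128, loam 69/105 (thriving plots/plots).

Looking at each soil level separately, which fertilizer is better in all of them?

Formula K

Clay: Formula K 102/114 = 89.5%, the organic mix 69/85 = 81.2% → Formula K
Sandy soil: Formula K 80/100 = 80.0%, the organic mix 52/69 = 75.4% → Formula K
Silt: Formula K 17/77 = 22.1%, the organic mix 12/128 = 9.4% → Formula K
Loam: Formula K 91/125 = 72.8%, the organic mix 69/105 = 65.7% → Formula K
Formula K has the higher rate in all 4 groups.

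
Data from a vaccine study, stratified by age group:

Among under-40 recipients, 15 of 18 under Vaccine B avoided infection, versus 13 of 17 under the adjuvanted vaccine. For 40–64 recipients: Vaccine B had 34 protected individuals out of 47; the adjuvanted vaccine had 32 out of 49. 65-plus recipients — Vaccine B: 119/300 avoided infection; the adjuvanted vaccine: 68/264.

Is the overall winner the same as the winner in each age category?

Under-40: Vaccine B 15/18 = 83.3%, the adjuvanted vaccine 13/17 = 76.5% → Vaccine B
40–64: Vaccine B 34/47 = 72.3%, the adjuvanted vaccine 32/49 = 65.3% → Vaccine B
65-plus: Vaccine B 119/300 = 39.7%, the adjuvanted vaccine 68/264 = 25.8% → Vaccine B
Overall: Vaccine B 168/365 = 46.0%, the adjuvanted vaccine 113/330 = 34.2% → Vaccine B
Vaccine B wins overall and in every age group — no reversal.

Yes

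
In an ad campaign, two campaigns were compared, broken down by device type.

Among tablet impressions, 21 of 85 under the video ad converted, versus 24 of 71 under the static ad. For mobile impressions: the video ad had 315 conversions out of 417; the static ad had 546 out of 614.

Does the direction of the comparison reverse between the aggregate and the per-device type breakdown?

Tablet: the video ad 21/85 = 24.7%, the static ad 24/71 = 33.8% → the static ad
Mobile: the video ad 315/417 = 75.5%, the static ad 546/614 = 88.9% → the static ad
Overall: the video ad 336/502 = 66.9%, the static ad 570/685 = 83.2% → the static ad
The static ad wins overall and in every device group — no reversal.

No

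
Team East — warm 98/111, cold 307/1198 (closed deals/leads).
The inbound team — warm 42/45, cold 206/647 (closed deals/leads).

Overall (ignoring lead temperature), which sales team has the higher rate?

Warm: Team East 98/111 = 88.3%, the inbound team 42/45 = 93.3% → the inbound team
Cold: Team East 307/1198 = 25.6%, the inbound team 206/647 = 31.8% → the inbound team
Overall: Team East 405/1309 = 30.9%, the inbound team 248/692 = 35.8% → the inbound team

the inbound team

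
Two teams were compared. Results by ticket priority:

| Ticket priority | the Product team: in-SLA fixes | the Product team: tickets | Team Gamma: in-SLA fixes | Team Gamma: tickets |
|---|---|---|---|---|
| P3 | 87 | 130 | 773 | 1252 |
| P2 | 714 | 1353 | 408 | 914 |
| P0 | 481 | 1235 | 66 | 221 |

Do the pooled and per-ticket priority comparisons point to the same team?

P3: the Product team 87/130 = 66.9%, Team Gamma 773/1252 = 61.7% → the Product team
P2: the Product team 714/1353 = 52.8%, Team Gamma 408/914 = 44.6% → the Product team
P0: the Product team 481/1235 = 38.9%, Team Gamma 66/221 = 29.9% → the Product team
Overall: the Product team 1282/2718 = 47.2%, Team Gamma 1247/2387 = 52.2% → Team Gamma
The Product team wins each ticket group but Team Gamma wins overall — the comparison reverses. The Product team's tickets skew toward P0, which has a lower base rate.

No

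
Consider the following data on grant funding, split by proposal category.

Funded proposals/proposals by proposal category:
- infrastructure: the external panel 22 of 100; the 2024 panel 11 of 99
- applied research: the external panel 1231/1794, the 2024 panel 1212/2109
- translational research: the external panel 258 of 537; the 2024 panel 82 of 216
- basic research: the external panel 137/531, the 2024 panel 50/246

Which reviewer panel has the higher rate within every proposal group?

Infrastructure: the external panel 22/100 = 22.0%, the 2024 panel 11/99 = 11.1% → the external panel
Applied research: the external panel 1231/1794 = 68.6%, the 2024 panel 1212/2109 = 57.5% → the external panel
Translational research: the external panel 258/537 = 48.0%, the 2024 panel 82/216 = 38.0% → the external panel
Basic research: the external panel 137/531 = 25.8%, the 2024 panel 50/246 = 20.3% → the external panel
The external panel has the higher rate in all 4 groups.

the external panel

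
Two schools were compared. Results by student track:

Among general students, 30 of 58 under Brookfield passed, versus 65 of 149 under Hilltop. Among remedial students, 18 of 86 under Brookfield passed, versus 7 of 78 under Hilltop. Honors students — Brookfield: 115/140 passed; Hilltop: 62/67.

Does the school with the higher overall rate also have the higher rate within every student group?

No

General: Brookfield 30/58 = 51.7%, Hilltop 65/149 = 43.6% → Brookfield
Remedial: Brookfield 18/86 = 20.9%, Hilltop 7/78 = 9.0% → Brookfield
Honors: Brookfield 115/140 = 82.1%, Hilltop 62/67 = 92.5% → Hilltop
Overall: Brookfield 163/284 = 57.4%, Hilltop 134/294 = 45.6% → Brookfield
Neither sweeps: Brookfield wins 2 of 3 groups, Hilltop wins 1. Brookfield wins overall but not every group — no Simpson reversal.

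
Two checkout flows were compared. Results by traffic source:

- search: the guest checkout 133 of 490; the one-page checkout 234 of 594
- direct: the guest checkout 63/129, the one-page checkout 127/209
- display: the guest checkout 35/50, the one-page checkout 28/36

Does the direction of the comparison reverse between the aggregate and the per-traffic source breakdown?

No

Search: the guest checkout 133/490 = 27.1%, the one-page checkout 234/594 = 39.4% → the one-page checkout
Direct: the guest checkout 63/129 = 48.8%, the one-page checkout 127/209 = 60.8% → the one-page checkout
Display: the guest checkout 35/50 = 70.0%, the one-page checkout 28/36 = 77.8% → the one-page checkout
Overall: the guest checkout 231/669 = 34.5%, the one-page checkout 389/839 = 46.4% → the one-page checkout
The one-page checkout wins overall and in every traffic group — no reversal.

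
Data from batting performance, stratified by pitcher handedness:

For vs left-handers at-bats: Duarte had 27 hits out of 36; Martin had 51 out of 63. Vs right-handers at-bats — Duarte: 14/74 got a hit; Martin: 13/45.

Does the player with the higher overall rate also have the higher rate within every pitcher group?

Vs left-handers: Duarte 27/36 = 75.0%, Martin 51/63 = 81.0% → Martin
Vs right-handers: Duarte 14/74 = 18.9%, Martin 13/45 = 28.9% → Martin
Overall: Duarte 41/110 = 37.3%, Martin 64/108 = 59.3% → Martin
Martin wins overall and in every pitcher group — no reversal.

Yes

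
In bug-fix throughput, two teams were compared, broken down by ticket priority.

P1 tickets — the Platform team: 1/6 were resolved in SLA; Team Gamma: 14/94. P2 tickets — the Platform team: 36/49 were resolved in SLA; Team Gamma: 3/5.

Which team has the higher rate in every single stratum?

P1: the Platform team 1/6 = 16.7%, Team Gamma 14/94 = 14.9% → the Platform team
P2: the Platform team 36/49 = 73.5%, Team Gamma 3/5 = 60.0% → the Platform team
The Platform team has the higher rate in both groups.

the Platform team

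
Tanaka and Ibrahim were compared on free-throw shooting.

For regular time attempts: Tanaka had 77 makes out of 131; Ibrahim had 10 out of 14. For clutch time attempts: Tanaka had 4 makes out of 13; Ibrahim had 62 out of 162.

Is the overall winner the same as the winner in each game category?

Regular time: Tanaka 77/131 = 58.8%, Ibrahim 10/14 = 71.4% → Ibrahim
Clutch time: Tanaka 4/13 = 30.8%, Ibrahim 62/162 = 38.3% → Ibrahim
Overall: Tanaka 81/144 = 56.2%, Ibrahim 72/176 = 40.9% → Tanaka
Ibrahim wins each game group but Tanaka wins overall — the comparison reverses. Ibrahim's attempts skew toward clutch time, which has a lower base rate.

No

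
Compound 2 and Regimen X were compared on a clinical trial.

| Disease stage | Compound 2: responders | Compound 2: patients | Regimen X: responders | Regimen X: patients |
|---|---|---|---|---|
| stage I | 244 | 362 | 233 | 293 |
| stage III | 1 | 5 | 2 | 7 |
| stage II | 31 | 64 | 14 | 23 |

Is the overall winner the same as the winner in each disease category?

Stage I: Compound 2 244/362 = 67.4%, Regimen X 233/293 = 79.5% → Regimen X
Stage III: Compound 2 1/5 = 20.0%, Regimen X 2/7 = 28.6% → Regimen X
Stage II: Compound 2 31/64 = 48.4%, Regimen X 14/23 = 60.9% → Regimen X
Overall: Compound 2 276/431 = 64.0%, Regimen X 249/323 = 77.1% → Regimen X
Regimen X wins overall and in every disease group — no reversal.

Yes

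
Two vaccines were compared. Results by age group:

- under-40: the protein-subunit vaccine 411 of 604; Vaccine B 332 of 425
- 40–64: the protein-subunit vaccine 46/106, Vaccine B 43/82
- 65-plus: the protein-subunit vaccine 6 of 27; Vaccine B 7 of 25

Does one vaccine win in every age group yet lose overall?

No

Under-40: the protein-subunit vaccine 411/604 = 68.0%, Vaccine B 332/425 = 78.1% → Vaccine B
40–64: the protein-subunit vaccine 46/106 = 43.4%, Vaccine B 43/82 = 52.4% → Vaccine B
65-plus: the protein-subunit vaccine 6/27 = 22.2%, Vaccine B 7/25 = 28.0% → Vaccine B
Overall: the protein-subunit vaccine 463/737 = 62.8%, Vaccine B 382/532 = 71.8% → Vaccine B
Vaccine B wins overall and in every age group — no reversal.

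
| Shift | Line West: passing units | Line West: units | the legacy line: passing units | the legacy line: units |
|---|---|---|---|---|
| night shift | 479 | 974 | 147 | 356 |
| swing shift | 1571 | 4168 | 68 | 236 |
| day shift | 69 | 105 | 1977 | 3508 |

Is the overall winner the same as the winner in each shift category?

No

Night shift: Line West 479/974 = 49.2%, the legacy line 147/356 = 41.3% → Line West
Swing shift: Line West 1571/4168 = 37.7%, the legacy line 68/236 = 28.8% → Line West
Day shift: Line West 69/105 = 65.7%, the legacy line 1977/3508 = 56.4% → Line West
Overall: Line West 2119/5247 = 40.4%, the legacy line 2192/4100 = 53.5% → the legacy line
Line West wins each shift group but the legacy line wins overall — the comparison reverses. Line West's units skew toward swing shift, which has a lower base rate.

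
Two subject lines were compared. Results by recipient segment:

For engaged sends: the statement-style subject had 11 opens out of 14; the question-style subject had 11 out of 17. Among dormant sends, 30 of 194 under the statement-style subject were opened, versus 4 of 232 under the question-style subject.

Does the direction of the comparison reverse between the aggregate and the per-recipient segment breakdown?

Engaged: the statement-style subject 11/14 = 78.6%, the question-style subject 11/17 = 64.7% → the statement-style subject
Dormant: the statement-style subject 30/194 = 15.5%, the question-style subject 4/232 = 1.7% → the statement-style subject
Overall: the statement-style subject 41/208 = 19.7%, the question-style subject 15/249 = 6.0% → the statement-style subject
The statement-style subject wins overall and in every recipient group — no reversal.

No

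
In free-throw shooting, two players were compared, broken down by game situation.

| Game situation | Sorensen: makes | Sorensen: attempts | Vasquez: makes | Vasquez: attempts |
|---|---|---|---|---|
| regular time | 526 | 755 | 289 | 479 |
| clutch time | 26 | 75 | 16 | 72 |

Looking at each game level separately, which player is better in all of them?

Sorensen

Regular time: Sorensen 526/755 = 69.7%, Vasquez 289/479 = 60.3% → Sorensen
Clutch time: Sorensen 26/75 = 34.7%, Vasquez 16/72 = 22.2% → Sorensen
Sorensen has the higher rate in both groups.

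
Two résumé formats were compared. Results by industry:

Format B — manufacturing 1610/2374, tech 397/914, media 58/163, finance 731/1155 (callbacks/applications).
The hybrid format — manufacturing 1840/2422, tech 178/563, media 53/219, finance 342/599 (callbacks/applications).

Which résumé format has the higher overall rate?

Manufacturing: Format B 1610/2374 = 67.8%, the hybrid format 1840/2422 = 76.0% → the hybrid format
Tech: Format B 397/914 = 43.4%, the hybrid format 178/563 = 31.6% → Format B
Media: Format B 58/163 = 35.6%, the hybrid format 53/219 = 24.2% → Format B
Finance: Format B 731/1155 = 63.3%, the hybrid format 342/599 = 57.1% → Format B
Overall: Format B 2796/4606 = 60.7%, the hybrid format 2413/3803 = 63.4% → the hybrid format
(Neither sweeps every industry group, but the hybrid format has the higher pooled rate.)

the hybrid format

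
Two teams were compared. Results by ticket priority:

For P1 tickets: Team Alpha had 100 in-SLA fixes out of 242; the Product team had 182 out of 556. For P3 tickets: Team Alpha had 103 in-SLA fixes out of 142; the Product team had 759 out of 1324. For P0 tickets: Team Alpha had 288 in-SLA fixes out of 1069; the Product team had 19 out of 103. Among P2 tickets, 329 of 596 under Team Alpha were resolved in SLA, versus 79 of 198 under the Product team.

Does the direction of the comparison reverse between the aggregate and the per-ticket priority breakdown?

Yes

P1: Team Alpha 100/242 = 41.3%, the Product team 182/556 = 32.7% → Team Alpha
P3: Team Alpha 103/142 = 72.5%, the Product team 759/1324 = 57.3% → Team Alpha
P0: Team Alpha 288/1069 = 26.9%, the Product team 19/103 = 18.4% → Team Alpha
P2: Team Alpha 329/596 = 55.2%, the Product team 79/198 = 39.9% → Team Alpha
Overall: Team Alpha 820/2049 = 40.0%, the Product team 1039/2181 = 47.6% → the Product team
Team Alpha wins each ticket group but the Product team wins overall — the comparison reverses. Team Alpha's tickets skew toward P0, which has a lower base rate.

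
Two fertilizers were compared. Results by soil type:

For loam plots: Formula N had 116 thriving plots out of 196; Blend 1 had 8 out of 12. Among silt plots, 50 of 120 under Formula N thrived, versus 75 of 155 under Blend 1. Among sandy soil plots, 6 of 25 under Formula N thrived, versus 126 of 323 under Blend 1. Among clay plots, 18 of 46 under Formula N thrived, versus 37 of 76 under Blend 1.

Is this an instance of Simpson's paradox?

Loam: Formula N 116/196 = 59.2%, Blend 1 8/12 = 66.7% → Blend 1
Silt: Formula N 50/120 = 41.7%, Blend 1 75/155 = 48.4% → Blend 1
Sandy soil: Formula N 6/25 = 24.0%, Blend 1 126/323 = 39.0% → Blend 1
Clay: Formula N 18/46 = 39.1%, Blend 1 37/76 = 48.7% → Blend 1
Overall: Formula N 190/387 = 49.1%, Blend 1 246/566 = 43.5% → Formula N
Blend 1 wins each soil group but Formula N wins overall — the comparison reverses. Blend 1's plots skew toward sandy soil, which has a lower base rate.

Yes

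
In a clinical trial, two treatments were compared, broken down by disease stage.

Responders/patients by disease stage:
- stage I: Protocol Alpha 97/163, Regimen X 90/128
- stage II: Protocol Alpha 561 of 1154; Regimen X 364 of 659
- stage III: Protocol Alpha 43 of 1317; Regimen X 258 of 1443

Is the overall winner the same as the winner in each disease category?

Yes

Stage I: Protocol Alpha 97/163 = 59.5%, Regimen X 90/128 = 70.3% → Regimen X
Stage II: Protocol Alpha 561/1154 = 48.6%, Regimen X 364/659 = 55.2% → Regimen X
Stage III: Protocol Alpha 43/1317 = 3.3%, Regimen X 258/1443 = 17.9% → Regimen X
Overall: Protocol Alpha 701/2634 = 26.6%, Regimen X 712/2230 = 31.9% → Regimen X
Regimen X wins overall and in every disease group — no reversal.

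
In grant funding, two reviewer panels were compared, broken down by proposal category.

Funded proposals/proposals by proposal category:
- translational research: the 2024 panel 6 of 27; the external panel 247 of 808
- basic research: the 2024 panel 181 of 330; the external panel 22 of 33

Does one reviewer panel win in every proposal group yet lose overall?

Yes

Translational research: the 2024 panel 6/27 = 22.2%, the external panel 247/808 = 30.6% → the external panel
Basic research: the 2024 panel 181/330 = 54.8%, the external panel 22/33 = 66.7% → the external panel
Overall: the 2024 panel 187/357 = 52.4%, the external panel 269/841 = 32.0% → the 2024 panel
The external panel wins each proposal group but the 2024 panel wins overall — the comparison reverses. The external panel's proposals skew toward translational research, which has a lower base rate.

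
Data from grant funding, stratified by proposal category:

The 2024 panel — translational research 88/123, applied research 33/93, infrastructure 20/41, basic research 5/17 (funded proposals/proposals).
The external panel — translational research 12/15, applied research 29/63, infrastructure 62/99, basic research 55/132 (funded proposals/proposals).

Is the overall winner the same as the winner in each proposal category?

No

Translational research: the 2024 panel 88/123 = 71.5%, the external panel 12/15 = 80.0% → the external panel
Applied research: the 2024 panel 33/93 = 35.5%, the external panel 29/63 = 46.0% → the external panel
Infrastructure: the 2024 panel 20/41 = 48.8%, the external panel 62/99 = 62.6% → the external panel
Basic research: the 2024 panel 5/17 = 29.4%, the external panel 55/132 = 41.7% → the external panel
Overall: the 2024 panel 146/274 = 53.3%, the external panel 158/309 = 51.1% → the 2024 panel
The external panel wins each proposal group but the 2024 panel wins overall — the comparison reverses. The external panel's proposals skew toward basic research, which has a lower base rate.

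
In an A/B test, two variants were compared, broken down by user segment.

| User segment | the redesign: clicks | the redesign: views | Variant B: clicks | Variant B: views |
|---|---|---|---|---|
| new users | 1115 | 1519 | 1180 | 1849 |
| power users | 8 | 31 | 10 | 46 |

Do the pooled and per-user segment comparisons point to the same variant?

Yes

New users: the redesign 1115/1519 = 73.4%, Variant B 1180/1849 = 63.8% → the redesign
Power users: the redesign 8/31 = 25.8%, Variant B 10/46 = 21.7% → the redesign
Overall: the redesign 1123/1550 = 72.5%, Variant B 1190/1895 = 62.8% → the redesign
The redesign wins overall and in every user group — no reversal.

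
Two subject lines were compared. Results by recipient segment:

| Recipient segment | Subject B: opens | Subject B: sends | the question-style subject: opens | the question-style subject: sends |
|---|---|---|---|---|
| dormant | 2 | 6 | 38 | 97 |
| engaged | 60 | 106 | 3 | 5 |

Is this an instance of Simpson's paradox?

Dormant: Subject B 2/6 = 33.3%, the question-style subject 38/97 = 39.2% → the question-style subject
Engaged: Subject B 60/106 = 56.6%, the question-style subject 3/5 = 60.0% → the question-style subject
Overall: Subject B 62/112 = 55.4%, the question-style subject 41/102 = 40.2% → Subject B
The question-style subject wins each recipient group but Subject B wins overall — the comparison reverses. The question-style subject's sends skew toward dormant, which has a lower base rate.

Yes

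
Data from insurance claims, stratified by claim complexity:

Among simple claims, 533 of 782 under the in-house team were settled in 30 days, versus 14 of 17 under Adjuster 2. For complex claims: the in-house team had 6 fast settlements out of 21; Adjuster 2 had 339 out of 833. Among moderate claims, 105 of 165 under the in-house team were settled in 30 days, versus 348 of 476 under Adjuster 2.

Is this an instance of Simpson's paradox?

Simple: the in-house team 533/782 = 68.2%, Adjuster 2 14/17 = 82.4% → Adjuster 2
Complex: the in-house team 6/21 = 28.6%, Adjuster 2 339/833 = 40.7% → Adjuster 2
Moderate: the in-house team 105/165 = 63.6%, Adjuster 2 348/476 = 73.1% → Adjuster 2
Overall: the in-house team 644/968 = 66.5%, Adjuster 2 701/1326 = 52.9% → the in-house team
Adjuster 2 wins each claim group but the in-house team wins overall — the comparison reverses. Adjuster 2's claims skew toward complex, which has a lower base rate.

Yes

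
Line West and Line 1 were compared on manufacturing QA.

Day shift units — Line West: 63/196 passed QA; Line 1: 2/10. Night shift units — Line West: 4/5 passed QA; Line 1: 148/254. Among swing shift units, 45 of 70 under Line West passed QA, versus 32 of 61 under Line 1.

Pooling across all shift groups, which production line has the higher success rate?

Day shift: Line West 63/196 = 32.1%, Line 1 2/10 = 20.0% → Line West
Night shift: Line West 4/5 = 80.0%, Line 1 148/254 = 58.3% → Line West
Swing shift: Line West 45/70 = 64.3%, Line 1 32/61 = 52.5% → Line West
Overall: Line West 112/271 = 41.3%, Line 1 182/325 = 56.0% → Line 1
(Line West wins every shift group but Line 1 wins overall — Line West's units skew toward the low-rate day shift group.)

Line 1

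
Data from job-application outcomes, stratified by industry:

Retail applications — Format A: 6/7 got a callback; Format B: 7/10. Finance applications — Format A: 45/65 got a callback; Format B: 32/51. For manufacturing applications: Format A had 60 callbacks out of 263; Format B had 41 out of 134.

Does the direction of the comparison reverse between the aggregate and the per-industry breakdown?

No

Retail: Format A 6/7 = 85.7%, Format B 7/10 = 70.0% → Format A
Finance: Format A 45/65 = 69.2%, Format B 32/51 = 62.7% → Format A
Manufacturing: Format A 60/263 = 22.8%, Format B 41/134 = 30.6% → Format B
Overall: Format A 111/335 = 33.1%, Format B 80/195 = 41.0% → Format B
Neither sweeps: Format A wins 2 of 3 groups, Format B wins 1. Format B wins overall but not every group — no Simpson reversal.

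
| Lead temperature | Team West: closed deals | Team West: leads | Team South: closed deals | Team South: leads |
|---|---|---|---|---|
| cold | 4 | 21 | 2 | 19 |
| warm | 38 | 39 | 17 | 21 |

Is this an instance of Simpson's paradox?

Cold: Team West 4/21 = 19.0%, Team South 2/19 = 10.5% → Team West
Warm: Team West 38/39 = 97.4%, Team South 17/21 = 81.0% → Team West
Overall: Team West 42/60 = 70.0%, Team South 19/40 = 47.5% → Team West
Team West wins overall and in every lead group — no reversal.

No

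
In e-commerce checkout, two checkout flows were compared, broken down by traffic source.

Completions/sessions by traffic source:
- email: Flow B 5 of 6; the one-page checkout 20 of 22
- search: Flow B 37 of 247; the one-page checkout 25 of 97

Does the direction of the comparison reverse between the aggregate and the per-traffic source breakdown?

Email: Flow B 5/6 = 83.3%, the one-page checkout 20/22 = 90.9% → the one-page checkout
Search: Flow B 37/247 = 15.0%, the one-page checkout 25/97 = 25.8% → the one-page checkout
Overall: Flow B 42/253 = 16.6%, the one-page checkout 45/119 = 37.8% → the one-page checkout
The one-page checkout wins overall and in every traffic group — no reversal.

No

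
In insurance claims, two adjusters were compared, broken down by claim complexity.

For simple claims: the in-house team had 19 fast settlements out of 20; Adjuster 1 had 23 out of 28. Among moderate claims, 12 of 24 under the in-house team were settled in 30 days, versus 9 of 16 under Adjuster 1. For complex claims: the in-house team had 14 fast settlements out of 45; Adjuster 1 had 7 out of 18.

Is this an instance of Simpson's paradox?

Simple: the in-house team 19/20 = 95.0%, Adjuster 1 23/28 = 82.1% → the in-house team
Moderate: the in-house team 12/24 = 50.0%, Adjuster 1 9/16 = 56.2% → Adjuster 1
Complex: the in-house team 14/45 = 31.1%, Adjuster 1 7/18 = 38.9% → Adjuster 1
Overall: the in-house team 45/89 = 50.6%, Adjuster 1 39/62 = 62.9% → Adjuster 1
Neither sweeps: the in-house team wins 1 of 3 groups, Adjuster 1 wins 2. Adjuster 1 wins overall but not every group — no Simpson reversal.

No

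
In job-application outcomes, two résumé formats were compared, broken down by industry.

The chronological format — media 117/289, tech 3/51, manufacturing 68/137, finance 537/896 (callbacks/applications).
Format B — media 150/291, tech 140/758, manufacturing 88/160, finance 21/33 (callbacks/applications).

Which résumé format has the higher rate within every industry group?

Media: the chronological format 117/289 = 40.5%, Format B 150/291 = 51.5% → Format B
Tech: the chronological format 3/51 = 5.9%, Format B 140/758 = 18.5% → Format B
Manufacturing: the chronological format 68/137 = 49.6%, Format B 88/160 = 55.0% → Format B
Finance: the chronological format 537/896 = 59.9%, Format B 21/33 = 63.6% → Format B
Format B has the higher rate in all 4 groups.

Format B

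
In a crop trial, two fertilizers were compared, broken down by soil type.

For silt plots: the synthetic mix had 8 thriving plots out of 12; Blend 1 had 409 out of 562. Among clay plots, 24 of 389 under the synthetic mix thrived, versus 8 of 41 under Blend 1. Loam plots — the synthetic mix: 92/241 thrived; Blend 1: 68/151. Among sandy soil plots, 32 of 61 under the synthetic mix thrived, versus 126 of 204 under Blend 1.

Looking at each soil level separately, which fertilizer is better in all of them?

Silt: the synthetic mix 8/12 = 66.7%, Blend 1 409/562 = 72.8% → Blend 1
Clay: the synthetic mix 24/389 = 6.2%, Blend 1 8/41 = 19.5% → Blend 1
Loam: the synthetic mix 92/241 = 38.2%, Blend 1 68/151 = 45.0% → Blend 1
Sandy soil: the synthetic mix 32/61 = 52.5%, Blend 1 126/204 = 61.8% → Blend 1
Blend 1 has the higher rate in all 4 groups.

Blend 1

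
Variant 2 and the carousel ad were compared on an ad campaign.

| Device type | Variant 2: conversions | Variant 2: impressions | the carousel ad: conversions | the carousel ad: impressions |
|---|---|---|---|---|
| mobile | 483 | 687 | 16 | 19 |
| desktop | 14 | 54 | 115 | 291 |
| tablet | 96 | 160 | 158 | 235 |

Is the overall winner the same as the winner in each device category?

Mobile: Variant 2 483/687 = 70.3%, the carousel ad 16/19 = 84.2% → the carousel ad
Desktop: Variant 2 14/54 = 25.9%, the carousel ad 115/291 = 39.5% → the carousel ad
Tablet: Variant 2 96/160 = 60.0%, the carousel ad 158/235 = 67.2% → the carousel ad
Overall: Variant 2 593/901 = 65.8%, the carousel ad 289/545 = 53.0% → Variant 2
The carousel ad wins each device group but Variant 2 wins overall — the comparison reverses. The carousel ad's impressions skew toward desktop, which has a lower base rate.

No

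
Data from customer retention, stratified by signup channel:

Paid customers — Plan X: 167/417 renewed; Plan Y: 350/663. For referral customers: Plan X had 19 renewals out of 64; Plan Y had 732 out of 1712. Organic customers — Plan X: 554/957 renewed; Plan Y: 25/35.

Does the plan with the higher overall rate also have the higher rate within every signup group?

No

Paid: Plan X 167/417 = 40.0%, Plan Y 350/663 = 52.8% → Plan Y
Referral: Plan X 19/64 = 29.7%, Plan Y 732/1712 = 42.8% → Plan Y
Organic: Plan X 554/957 = 57.9%, Plan Y 25/35 = 71.4% → Plan Y
Overall: Plan X 740/1438 = 51.5%, Plan Y 1107/2410 = 45.9% → Plan X
Plan Y wins each signup group but Plan X wins overall — the comparison reverses. Plan Y's customers skew toward referral, which has a lower base rate.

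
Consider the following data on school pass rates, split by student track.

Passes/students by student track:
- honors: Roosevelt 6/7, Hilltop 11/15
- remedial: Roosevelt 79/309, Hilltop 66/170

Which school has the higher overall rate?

Honors: Roosevelt 6/7 = 85.7%, Hilltop 11/15 = 73.3% → Roosevelt
Remedial: Roosevelt 79/309 = 25.6%, Hilltop 66/170 = 38.8% → Hilltop
Overall: Roosevelt 85/316 = 26.9%, Hilltop 77/185 = 41.6% → Hilltop
(Neither sweeps every student group, but Hilltop has the higher pooled rate.)

Hilltop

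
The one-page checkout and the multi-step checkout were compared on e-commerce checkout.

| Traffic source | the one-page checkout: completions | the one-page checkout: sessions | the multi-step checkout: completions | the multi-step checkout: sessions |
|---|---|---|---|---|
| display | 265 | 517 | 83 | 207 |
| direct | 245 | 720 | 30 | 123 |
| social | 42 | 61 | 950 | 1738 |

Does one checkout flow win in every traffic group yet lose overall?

Display: the one-page checkout 265/517 = 51.3%, the multi-step checkout 83/207 = 40.1% → the one-page checkout
Direct: the one-page checkout 245/720 = 34.0%, the multi-step checkout 30/123 = 24.4% → the one-page checkout
Social: the one-page checkout 42/61 = 68.9%, the multi-step checkout 950/1738 = 54.7% → the one-page checkout
Overall: the one-page checkout 552/1298 = 42.5%, the multi-step checkout 1063/2068 = 51.4% → the multi-step checkout
The one-page checkout wins each traffic group but the multi-step checkout wins overall — the comparison reverses. The one-page checkout's sessions skew toward direct, which has a lower base rate.

Yes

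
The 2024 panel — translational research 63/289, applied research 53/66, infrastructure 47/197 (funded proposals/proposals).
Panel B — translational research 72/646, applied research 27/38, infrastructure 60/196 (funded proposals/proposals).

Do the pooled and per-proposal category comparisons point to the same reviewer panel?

No

Translational research: the 2024 panel 63/289 = 21.8%, Panel B 72/646 = 11.1% → the 2024 panel
Applied research: the 2024 panel 53/66 = 80.3%, Panel B 27/38 = 71.1% → the 2024 panel
Infrastructure: the 2024 panel 47/197 = 23.9%, Panel B 60/196 = 30.6% → Panel B
Overall: the 2024 panel 163/552 = 29.5%, Panel B 159/880 = 18.1% → the 2024 panel
Neither sweeps: the 2024 panel wins 2 of 3 groups, Panel B wins 1. The 2024 panel wins overall but not every group — no Simpson reversal.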